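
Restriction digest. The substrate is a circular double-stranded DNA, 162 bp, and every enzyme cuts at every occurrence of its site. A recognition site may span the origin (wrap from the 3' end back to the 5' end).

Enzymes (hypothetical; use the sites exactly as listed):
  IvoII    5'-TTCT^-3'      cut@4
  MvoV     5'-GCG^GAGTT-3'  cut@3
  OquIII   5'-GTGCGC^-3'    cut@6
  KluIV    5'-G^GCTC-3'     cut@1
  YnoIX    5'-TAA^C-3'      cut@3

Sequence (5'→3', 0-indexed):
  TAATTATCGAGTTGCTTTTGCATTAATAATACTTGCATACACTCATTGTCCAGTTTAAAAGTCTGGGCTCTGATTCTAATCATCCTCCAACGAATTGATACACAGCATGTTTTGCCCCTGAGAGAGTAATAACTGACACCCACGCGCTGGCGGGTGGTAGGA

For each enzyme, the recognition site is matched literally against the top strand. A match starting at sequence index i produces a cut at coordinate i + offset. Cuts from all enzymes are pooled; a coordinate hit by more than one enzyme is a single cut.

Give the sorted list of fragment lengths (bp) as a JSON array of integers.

[11,55,96]

Per-enzyme occurrences:
  IvoII (TTCT, off=4): starts [73] → cuts [77]
  MvoV (GCGGAGTT, off=3): no sites
  OquIII (GTGCGC, off=6): no sites
  KluIV (GGCTC, off=1): starts [65] → cuts [66]
  YnoIX (TAAC, off=3): starts [129] → cuts [132]

All cut coordinates (distinct, sorted): [66, 77, 132]

Fragments:
  66→77: 11 bp
  77→132: 55 bp
  132→66 (wrap): 162-132+66 = 96 bp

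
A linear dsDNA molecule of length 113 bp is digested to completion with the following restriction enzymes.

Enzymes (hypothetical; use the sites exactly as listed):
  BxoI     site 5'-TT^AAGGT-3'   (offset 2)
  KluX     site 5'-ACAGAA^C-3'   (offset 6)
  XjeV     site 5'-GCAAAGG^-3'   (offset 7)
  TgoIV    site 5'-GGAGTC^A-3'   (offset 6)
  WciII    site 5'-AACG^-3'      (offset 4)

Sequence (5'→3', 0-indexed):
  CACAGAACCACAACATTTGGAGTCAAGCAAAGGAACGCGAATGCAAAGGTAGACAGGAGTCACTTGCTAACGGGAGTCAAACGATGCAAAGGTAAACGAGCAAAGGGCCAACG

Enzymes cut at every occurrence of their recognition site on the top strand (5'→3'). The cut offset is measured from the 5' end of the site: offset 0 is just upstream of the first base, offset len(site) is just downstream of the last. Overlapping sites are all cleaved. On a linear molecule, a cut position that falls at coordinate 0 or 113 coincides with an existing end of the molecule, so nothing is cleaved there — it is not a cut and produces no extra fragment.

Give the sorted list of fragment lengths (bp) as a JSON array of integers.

[4,5,6,6,7,7,8,9,9,11,12,12,17]

Site scan:
  BxoI (TTAAGGT, off=2): no sites
  KluX (ACAGAAC, off=6): starts [1] → cuts [7]
  XjeV (GCAAAGG, off=7): starts [26, 42, 85, 99] → cuts [33, 49, 92, 106]
  TgoIV (GGAGTCA, off=6): starts [18, 55, 72] → cuts [24, 61, 78]
  WciII (AACG, off=4): starts [33, 68, 79, 94, 109] → cuts [37, 72, 83, 98] (position 113 is a terminus of the linear molecule — no cut)

All cut coordinates (distinct, sorted): [7, 24, 33, 37, 49, 61, 72, 78, 83, 92, 98, 106]

Fragments:
  [0,7): 7 bp
  [7,24): 17 bp
  [24,33): 9 bp
  [33,37): 4 bp
  [37,49): 12 bp
  [49,61): 12 bp
  [61,72): 11 bp
  [72,78): 6 bp
  [78,83): 5 bp
  [83,92): 9 bp
  [92,98): 6 bp
  [98,106): 8 bp
  [106,113): 7 bp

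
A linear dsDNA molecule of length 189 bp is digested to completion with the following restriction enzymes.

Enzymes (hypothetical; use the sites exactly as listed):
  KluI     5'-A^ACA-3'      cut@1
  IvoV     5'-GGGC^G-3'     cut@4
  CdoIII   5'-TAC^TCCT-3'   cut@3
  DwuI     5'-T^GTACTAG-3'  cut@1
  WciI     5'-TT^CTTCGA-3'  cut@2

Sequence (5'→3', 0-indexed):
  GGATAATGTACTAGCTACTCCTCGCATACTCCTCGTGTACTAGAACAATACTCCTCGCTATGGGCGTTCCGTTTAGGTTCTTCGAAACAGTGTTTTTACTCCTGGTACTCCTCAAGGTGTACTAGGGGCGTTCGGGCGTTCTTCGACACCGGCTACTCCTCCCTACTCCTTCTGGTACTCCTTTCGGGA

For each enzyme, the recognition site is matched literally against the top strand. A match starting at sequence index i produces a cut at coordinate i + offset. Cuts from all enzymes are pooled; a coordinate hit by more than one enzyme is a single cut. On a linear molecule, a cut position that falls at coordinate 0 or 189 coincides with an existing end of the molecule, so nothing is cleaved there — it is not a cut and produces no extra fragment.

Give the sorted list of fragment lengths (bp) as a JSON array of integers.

Site scan:
  KluI (AACA, off=1): starts [43, 85] → cuts [44, 86]
  IvoV (GGGCG, off=4): starts [61, 125, 133] → cuts [65, 129, 137]
  CdoIII (TACTCCT, off=3): starts [15, 26, 48, 96, 105, 153, 163, 175] → cuts [18, 29, 51, 99, 108, 156, 166, 178]
  DwuI (TGTACTAG, off=1): starts [6, 35, 117] → cuts [7, 36, 118]
  WciI (TTCTTCGA, off=2): starts [77, 138] → cuts [79, 140]

All cut coordinates (distinct, sorted): [7, 18, 29, 36, 44, 51, 65, 79, 86, 99, 108, 118, 129, 137, 140, 156, 166, 178]

Fragments:
  [0,7): 7 bp
  [7,18): 11 bp
  [18,29): 11 bp
  [29,36): 7 bp
  [36,44): 8 bp
  [44,51): 7 bp
  [51,65): 14 bp
  [65,79): 14 bp
  [79,86): 7 bp
  [86,99): 13 bp
  [99,108): 9 bp
  [108,118): 10 bp
  [118,129): 11 bp
  [129,137): 8 bp
  [137,140): 3 bp
  [140,156): 16 bp
  [156,166): 10 bp
  [166,178): 12 bp
  [178,189): 11 bp

[3,7,7,7,7,8,8,9,10,10,11,11,11,11,12,13,14,14,16]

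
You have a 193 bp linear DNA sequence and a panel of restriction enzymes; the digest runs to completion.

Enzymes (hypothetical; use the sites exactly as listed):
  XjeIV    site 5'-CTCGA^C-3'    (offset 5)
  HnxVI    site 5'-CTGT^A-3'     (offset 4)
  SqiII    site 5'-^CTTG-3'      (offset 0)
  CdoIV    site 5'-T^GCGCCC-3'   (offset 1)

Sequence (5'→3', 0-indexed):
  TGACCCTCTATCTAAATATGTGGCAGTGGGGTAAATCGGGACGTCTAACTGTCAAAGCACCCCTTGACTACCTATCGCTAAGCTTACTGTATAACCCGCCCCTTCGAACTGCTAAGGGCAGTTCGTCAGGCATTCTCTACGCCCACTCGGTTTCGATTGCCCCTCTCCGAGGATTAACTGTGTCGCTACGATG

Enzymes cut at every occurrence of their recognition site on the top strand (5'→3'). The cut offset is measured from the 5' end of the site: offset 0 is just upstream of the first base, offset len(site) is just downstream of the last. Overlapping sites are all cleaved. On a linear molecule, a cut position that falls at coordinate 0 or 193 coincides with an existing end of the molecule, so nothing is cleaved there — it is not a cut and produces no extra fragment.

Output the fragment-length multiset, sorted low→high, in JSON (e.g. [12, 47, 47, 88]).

[28,62,103]

Scan for sites:
  XjeIV (CTCGAC, off=5): no sites
  HnxVI CTGTA/4: at [86] ⇒ [90]
  SqiII CTTG/0: at [62] ⇒ [62]
  CdoIV (TGCGCCC, off=1): no sites

Pooled cuts: [62, 90]

Fragments:
  [0,62): 62 bp
  [62,90): 28 bp
  [90,193): 103 bp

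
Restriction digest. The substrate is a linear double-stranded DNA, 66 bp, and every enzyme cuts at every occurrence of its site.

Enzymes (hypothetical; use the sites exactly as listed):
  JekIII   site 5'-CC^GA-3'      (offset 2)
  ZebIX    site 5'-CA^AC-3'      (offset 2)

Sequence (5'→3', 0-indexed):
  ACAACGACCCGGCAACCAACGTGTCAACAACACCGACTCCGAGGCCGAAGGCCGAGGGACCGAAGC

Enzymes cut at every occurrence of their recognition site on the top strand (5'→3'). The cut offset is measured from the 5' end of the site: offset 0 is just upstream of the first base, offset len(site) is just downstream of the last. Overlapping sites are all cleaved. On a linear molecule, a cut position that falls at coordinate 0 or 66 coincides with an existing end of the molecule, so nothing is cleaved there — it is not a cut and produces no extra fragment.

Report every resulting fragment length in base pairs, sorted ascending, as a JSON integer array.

Scan for sites:
  JekIII (CCGA, off=2): starts [32, 38, 44, 51, 59] → cuts [34, 40, 46, 53, 61]
  ZebIX (CAAC, off=2): starts [1, 12, 16, 24, 27] → cuts [3, 14, 18, 26, 29]

All cut coordinates (distinct, sorted): [3, 14, 18, 26, 29, 34, 40, 46, 53, 61]

Fragments:
  [0,3): 3 bp
  [3,14): 11 bp
  [14,18): 4 bp
  [18,26): 8 bp
  [26,29): 3 bp
  [29,34): 5 bp
  [34,40): 6 bp
  [40,46): 6 bp
  [46,53): 7 bp
  [53,61): 8 bp
  [61,66): 5 bp

[3,3,4,5,5,6,6,7,8,8,11]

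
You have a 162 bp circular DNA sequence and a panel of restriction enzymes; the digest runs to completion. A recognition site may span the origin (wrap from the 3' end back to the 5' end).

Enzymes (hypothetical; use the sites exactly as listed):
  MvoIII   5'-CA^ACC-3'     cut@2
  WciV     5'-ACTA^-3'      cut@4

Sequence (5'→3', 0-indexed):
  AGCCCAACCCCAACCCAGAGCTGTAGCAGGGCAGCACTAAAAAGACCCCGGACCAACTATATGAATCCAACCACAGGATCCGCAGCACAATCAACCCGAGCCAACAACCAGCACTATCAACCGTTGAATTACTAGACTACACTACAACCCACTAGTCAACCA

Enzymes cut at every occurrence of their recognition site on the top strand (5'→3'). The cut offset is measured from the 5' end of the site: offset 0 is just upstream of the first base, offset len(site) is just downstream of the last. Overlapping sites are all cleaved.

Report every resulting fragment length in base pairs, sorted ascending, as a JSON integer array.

[2,3,4,5,5,6,8,10,10,10,13,15,20,24,27]

Site scan:
  MvoIII (CAACC, off=2): starts [4, 10, 67, 91, 104, 117, 144, 156] → cuts [6, 12, 69, 93, 106, 119, 146, 158]
  WciV (ACTA, off=4): starts [35, 55, 112, 130, 135, 140, 150] → cuts [39, 59, 116, 134, 139, 144, 154]

Pooled cuts: [6, 12, 39, 59, 69, 93, 106, 116, 119, 134, 139, 144, 146, 154, 158]

Fragments:
  6→12: 6 bp
  12→39: 27 bp
  39→59: 20 bp
  59→69: 10 bp
  69→93: 24 bp
  93→106: 13 bp
  106→116: 10 bp
  116→119: 3 bp
  119→134: 15 bp
  134→139: 5 bp
  139→144: 5 bp
  144→146: 2 bp
  146→154: 8 bp
  154→158: 4 bp
  158→6 (wrap): 162-158+6 = 10 bp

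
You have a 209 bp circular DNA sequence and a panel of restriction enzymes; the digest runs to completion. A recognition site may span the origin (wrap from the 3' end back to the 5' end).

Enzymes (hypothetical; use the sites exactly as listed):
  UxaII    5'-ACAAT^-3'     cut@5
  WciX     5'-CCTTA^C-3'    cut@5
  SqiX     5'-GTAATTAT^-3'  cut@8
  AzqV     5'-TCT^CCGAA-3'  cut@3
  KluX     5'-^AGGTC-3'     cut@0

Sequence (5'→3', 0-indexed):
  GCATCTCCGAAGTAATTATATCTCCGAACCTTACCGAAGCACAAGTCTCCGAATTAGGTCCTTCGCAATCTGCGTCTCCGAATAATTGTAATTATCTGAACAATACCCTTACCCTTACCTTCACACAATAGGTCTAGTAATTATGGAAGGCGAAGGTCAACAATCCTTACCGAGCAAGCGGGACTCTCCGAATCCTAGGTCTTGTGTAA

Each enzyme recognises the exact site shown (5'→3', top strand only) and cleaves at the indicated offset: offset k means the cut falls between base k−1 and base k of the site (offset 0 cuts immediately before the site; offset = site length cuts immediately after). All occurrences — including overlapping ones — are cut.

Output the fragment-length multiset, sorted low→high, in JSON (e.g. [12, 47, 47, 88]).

Per-enzyme occurrences:
  UxaII ACAAT/5: at [99, 124, 159] ⇒ [104, 129, 164]
  WciX CCTTAC/5: at [28, 106, 112, 164] ⇒ [33, 111, 117, 169]
  SqiX GTAATTAT/8: at [11, 87, 136] ⇒ [19, 95, 144]
  AzqV TCTCCGAA/3: at [3, 20, 45, 74, 184] ⇒ [6, 23, 48, 77, 187]
  KluX AGGTC/0: at [55, 129, 153, 196] ⇒ [55, 129, 153, 196]

Pooled cuts: [6, 19, 23, 33, 48, 55, 77, 95, 104, 111, 117, 129, 144, 153, 164, 169, 187, 196]

Fragments:
  6→19: 13 bp
  19→23: 4 bp
  23→33: 10 bp
  33→48: 15 bp
  48→55: 7 bp
  55→77: 22 bp
  77→95: 18 bp
  95→104: 9 bp
  104→111: 7 bp
  111→117: 6 bp
  117→129: 12 bp
  129→144: 15 bp
  144→153: 9 bp
  153→164: 11 bp
  164→169: 5 bp
  169→187: 18 bp
  187→196: 9 bp
  196→6 (wrap): 209-196+6 = 19 bp

[4,5,6,7,7,9,9,9,10,11,12,13,15,15,18,18,19,22]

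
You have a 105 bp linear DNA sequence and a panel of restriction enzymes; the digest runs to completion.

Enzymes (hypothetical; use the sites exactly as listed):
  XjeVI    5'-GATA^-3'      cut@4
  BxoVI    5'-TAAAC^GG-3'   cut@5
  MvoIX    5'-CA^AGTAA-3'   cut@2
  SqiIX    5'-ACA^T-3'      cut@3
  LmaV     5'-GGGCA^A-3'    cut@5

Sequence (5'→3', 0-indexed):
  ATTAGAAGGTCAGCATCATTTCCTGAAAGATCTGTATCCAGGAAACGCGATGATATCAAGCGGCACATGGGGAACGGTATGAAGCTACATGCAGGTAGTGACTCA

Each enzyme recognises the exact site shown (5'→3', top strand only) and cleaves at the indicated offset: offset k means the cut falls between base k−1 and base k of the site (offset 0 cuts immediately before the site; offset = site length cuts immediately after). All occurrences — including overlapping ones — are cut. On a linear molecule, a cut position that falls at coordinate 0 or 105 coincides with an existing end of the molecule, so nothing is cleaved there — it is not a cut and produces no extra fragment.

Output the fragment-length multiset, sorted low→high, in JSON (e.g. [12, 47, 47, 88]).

Scan for sites:
  XjeVI (GATA, off=4): starts [51] → cuts [55]
  BxoVI (TAAACGG, off=5): no sites
  MvoIX (CAAGTAA, off=2): no sites
  SqiIX (ACAT, off=3): starts [64, 86] → cuts [67, 89]
  LmaV (GGGCAA, off=5): no sites

Pooled cuts: [55, 67, 89]

Fragments:
  [0,55): 55 bp
  [55,67): 12 bp
  [67,89): 22 bp
  [89,105): 16 bp

[12,16,22,55]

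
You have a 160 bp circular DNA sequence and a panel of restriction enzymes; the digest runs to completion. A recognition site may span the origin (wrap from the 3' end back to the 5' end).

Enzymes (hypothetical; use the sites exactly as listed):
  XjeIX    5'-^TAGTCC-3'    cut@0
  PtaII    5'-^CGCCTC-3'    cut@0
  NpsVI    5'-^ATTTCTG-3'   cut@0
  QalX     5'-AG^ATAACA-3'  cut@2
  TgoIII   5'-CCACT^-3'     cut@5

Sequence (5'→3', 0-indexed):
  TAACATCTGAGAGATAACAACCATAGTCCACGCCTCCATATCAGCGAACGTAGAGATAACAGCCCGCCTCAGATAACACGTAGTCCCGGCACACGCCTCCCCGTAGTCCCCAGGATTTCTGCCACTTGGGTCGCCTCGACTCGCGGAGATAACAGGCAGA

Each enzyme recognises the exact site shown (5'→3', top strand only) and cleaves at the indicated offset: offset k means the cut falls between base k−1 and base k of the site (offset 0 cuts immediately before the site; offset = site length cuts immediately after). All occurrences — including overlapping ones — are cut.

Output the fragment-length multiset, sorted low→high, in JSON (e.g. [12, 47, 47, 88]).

[5,7,8,8,9,10,10,11,11,12,13,14,17,25]

Per-enzyme occurrences:
  XjeIX TAGTCC/0: at [23, 80, 103] ⇒ [23, 80, 103]
  PtaII CGCCTC/0: at [30, 64, 93, 131] ⇒ [30, 64, 93, 131]
  NpsVI ATTTCTG/0: at [114] ⇒ [114]
  QalX AGATAACA/2: at [11, 53, 70, 146, 157] ⇒ [13, 55, 72, 148, 159]
  TgoIII CCACT/5: at [121] ⇒ [126]

All cut coordinates (distinct, sorted): [13, 23, 30, 55, 64, 72, 80, 93, 103, 114, 126, 131, 148, 159]

Fragments:
  13→23: 10 bp
  23→30: 7 bp
  30→55: 25 bp
  55→64: 9 bp
  64→72: 8 bp
  72→80: 8 bp
  80→93: 13 bp
  93→103: 10 bp
  103→114: 11 bp
  114→126: 12 bp
  126→131: 5 bp
  131→148: 17 bp
  148→159: 11 bp
  159→13 (wrap): 160-159+13 = 14 bp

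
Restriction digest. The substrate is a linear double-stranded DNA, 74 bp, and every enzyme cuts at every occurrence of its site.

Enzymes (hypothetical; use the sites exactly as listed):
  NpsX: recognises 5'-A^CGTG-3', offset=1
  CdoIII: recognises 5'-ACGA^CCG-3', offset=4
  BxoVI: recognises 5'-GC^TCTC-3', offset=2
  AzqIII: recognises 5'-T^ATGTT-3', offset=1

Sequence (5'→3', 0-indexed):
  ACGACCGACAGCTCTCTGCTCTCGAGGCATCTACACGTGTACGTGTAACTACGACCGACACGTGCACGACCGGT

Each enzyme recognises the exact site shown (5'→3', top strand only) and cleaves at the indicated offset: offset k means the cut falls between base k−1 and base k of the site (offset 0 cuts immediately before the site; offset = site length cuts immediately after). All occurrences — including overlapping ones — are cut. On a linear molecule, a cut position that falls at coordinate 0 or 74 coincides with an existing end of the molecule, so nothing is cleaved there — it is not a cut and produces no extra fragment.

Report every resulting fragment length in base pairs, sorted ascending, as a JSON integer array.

Site scan:
  NpsX ACGTG/1: at [34, 40, 59] ⇒ [35, 41, 60]
  CdoIII ACGACCG/4: at [0, 50, 65] ⇒ [4, 54, 69]
  BxoVI GCTCTC/2: at [10, 17] ⇒ [12, 19]
  AzqIII (TATGTT, off=1): no sites

All cut coordinates (distinct, sorted): [4, 12, 19, 35, 41, 54, 60, 69]

Fragments:
  [0,4): 4 bp
  [4,12): 8 bp
  [12,19): 7 bp
  [19,35): 16 bp
  [35,41): 6 bp
  [41,54): 13 bp
  [54,60): 6 bp
  [60,69): 9 bp
  [69,74): 5 bp

[4,5,6,6,7,8,9,13,16]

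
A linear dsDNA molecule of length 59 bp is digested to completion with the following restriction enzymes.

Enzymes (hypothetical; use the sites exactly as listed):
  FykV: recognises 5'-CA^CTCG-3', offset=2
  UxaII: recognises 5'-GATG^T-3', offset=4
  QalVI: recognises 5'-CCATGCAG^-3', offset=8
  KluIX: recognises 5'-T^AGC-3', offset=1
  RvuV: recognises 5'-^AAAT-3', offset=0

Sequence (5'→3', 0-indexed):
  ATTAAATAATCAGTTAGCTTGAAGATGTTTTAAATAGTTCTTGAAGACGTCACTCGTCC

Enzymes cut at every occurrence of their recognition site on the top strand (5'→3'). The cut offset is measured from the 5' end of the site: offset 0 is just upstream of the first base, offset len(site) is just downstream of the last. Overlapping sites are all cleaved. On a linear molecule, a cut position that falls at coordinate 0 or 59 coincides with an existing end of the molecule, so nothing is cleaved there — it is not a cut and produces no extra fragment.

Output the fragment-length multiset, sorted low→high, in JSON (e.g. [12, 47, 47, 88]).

Site scan:
  FykV CACTCG/2: at [50] ⇒ [52]
  UxaII GATGT/4: at [23] ⇒ [27]
  QalVI (CCATGCAG, off=8): no sites
  KluIX TAGC/1: at [14] ⇒ [15]
  RvuV AAAT/0: at [3, 31] ⇒ [3, 31]

All cut coordinates (distinct, sorted): [3, 15, 27, 31, 52]

Fragment lengths:
  [0,3): 3 bp
  [3,15): 12 bp
  [15,27): 12 bp
  [27,31): 4 bp
  [31,52): 21 bp
  [52,59): 7 bp

[3,4,7,12,12,21]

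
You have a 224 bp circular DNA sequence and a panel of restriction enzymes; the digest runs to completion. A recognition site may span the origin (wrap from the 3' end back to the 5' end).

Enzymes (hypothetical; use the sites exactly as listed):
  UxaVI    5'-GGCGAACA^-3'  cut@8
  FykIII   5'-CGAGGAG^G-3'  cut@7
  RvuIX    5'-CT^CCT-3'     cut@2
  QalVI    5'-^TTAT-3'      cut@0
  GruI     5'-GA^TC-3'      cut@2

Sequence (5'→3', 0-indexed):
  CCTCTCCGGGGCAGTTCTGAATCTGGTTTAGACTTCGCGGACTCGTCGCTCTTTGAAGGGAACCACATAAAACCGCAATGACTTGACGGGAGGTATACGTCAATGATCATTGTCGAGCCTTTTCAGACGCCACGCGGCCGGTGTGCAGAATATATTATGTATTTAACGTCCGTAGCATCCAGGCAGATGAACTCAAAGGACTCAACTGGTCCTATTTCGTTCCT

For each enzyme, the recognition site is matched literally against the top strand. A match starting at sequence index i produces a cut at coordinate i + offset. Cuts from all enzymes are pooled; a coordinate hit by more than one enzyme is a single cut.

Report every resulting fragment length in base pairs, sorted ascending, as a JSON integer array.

[48,70,106]

Site scan:
  UxaVI (GGCGAACA, off=8): no sites
  FykIII (CGAGGAGG, off=7): no sites
  RvuIX (CTCCT, off=2): starts [222] → cuts [0]
  QalVI (TTAT, off=0): starts [154] → cuts [154]
  GruI (GATC, off=2): starts [104] → cuts [106]

All cut coordinates (distinct, sorted): [0, 106, 154]

Fragment lengths:
  0→106: 106 bp
  106→154: 48 bp
  154→0 (wrap): 224-154+0 = 70 bp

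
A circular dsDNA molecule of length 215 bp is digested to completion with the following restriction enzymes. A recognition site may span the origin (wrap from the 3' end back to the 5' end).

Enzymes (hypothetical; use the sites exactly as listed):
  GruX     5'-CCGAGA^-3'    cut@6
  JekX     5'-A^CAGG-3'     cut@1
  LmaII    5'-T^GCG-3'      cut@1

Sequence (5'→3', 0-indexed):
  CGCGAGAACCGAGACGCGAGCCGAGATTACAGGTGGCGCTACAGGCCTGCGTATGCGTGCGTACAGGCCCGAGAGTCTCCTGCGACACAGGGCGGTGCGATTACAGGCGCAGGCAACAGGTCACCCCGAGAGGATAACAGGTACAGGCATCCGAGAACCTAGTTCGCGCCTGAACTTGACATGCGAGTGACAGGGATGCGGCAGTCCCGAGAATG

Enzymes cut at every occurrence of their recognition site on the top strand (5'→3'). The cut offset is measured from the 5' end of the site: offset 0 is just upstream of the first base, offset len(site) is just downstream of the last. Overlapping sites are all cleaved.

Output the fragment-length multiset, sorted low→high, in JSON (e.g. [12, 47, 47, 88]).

[2,3,4,5,6,6,6,6,7,7,7,7,8,9,11,12,12,13,13,15,15,15,26]

Per-enzyme occurrences:
  GruX CCGAGA/6: at [8, 20, 68, 125, 150, 206] ⇒ [14, 26, 74, 131, 156, 212]
  JekX ACAGG/1: at [28, 40, 62, 86, 102, 115, 136, 142, 189] ⇒ [29, 41, 63, 87, 103, 116, 137, 143, 190]
  LmaII TGCG/1: at [47, 53, 57, 80, 95, 181, 196, 213] ⇒ [48, 54, 58, 81, 96, 182, 197, 214]

All cut coordinates (distinct, sorted): [14, 26, 29, 41, 48, 54, 58, 63, 74, 81, 87, 96, 103, 116, 131, 137, 143, 156, 182, 190, 197, 212, 214]

Fragment lengths:
  14→26: 12 bp
  26→29: 3 bp
  29→41: 12 bp
  41→48: 7 bp
  48→54: 6 bp
  54→58: 4 bp
  58→63: 5 bp
  63→74: 11 bp
  74→81: 7 bp
  81→87: 6 bp
  87→96: 9 bp
  96→103: 7 bp
  103→116: 13 bp
  116→131: 15 bp
  131→137: 6 bp
  137→143: 6 bp
  143→156: 13 bp
  156→182: 26 bp
  182→190: 8 bp
  190→197: 7 bp
  197→212: 15 bp
  212→214: 2 bp
  214→14 (wrap): 215-214+14 = 15 bp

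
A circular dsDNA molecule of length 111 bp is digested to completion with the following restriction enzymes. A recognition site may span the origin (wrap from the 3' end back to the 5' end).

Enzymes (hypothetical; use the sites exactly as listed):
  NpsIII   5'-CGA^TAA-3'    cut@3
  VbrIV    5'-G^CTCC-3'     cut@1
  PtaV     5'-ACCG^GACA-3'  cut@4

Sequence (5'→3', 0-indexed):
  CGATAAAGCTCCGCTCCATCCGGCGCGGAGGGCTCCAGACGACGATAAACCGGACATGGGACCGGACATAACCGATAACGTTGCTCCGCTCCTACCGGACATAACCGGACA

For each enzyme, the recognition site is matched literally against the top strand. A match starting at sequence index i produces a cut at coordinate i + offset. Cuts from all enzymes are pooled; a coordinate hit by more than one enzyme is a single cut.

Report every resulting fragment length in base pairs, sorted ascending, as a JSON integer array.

[5,5,5,7,7,8,9,10,11,12,13,19]

Site scan:
  NpsIII (CGATAA, off=3): starts [0, 42, 72] → cuts [3, 45, 75]
  VbrIV (GCTCC, off=1): starts [7, 12, 31, 82, 87] → cuts [8, 13, 32, 83, 88]
  PtaV (ACCGGACA, off=4): starts [48, 60, 93, 103] → cuts [52, 64, 97, 107]

Pooled cuts: [3, 8, 13, 32, 45, 52, 64, 75, 83, 88, 97, 107]

Fragments:
  3→8: 5 bp
  8→13: 5 bp
  13→32: 19 bp
  32→45: 13 bp
  45→52: 7 bp
  52→64: 12 bp
  64→75: 11 bp
  75→83: 8 bp
  83→88: 5 bp
  88→97: 9 bp
  97→107: 10 bp
  107→3 (wrap): 111-107+3 = 7 bp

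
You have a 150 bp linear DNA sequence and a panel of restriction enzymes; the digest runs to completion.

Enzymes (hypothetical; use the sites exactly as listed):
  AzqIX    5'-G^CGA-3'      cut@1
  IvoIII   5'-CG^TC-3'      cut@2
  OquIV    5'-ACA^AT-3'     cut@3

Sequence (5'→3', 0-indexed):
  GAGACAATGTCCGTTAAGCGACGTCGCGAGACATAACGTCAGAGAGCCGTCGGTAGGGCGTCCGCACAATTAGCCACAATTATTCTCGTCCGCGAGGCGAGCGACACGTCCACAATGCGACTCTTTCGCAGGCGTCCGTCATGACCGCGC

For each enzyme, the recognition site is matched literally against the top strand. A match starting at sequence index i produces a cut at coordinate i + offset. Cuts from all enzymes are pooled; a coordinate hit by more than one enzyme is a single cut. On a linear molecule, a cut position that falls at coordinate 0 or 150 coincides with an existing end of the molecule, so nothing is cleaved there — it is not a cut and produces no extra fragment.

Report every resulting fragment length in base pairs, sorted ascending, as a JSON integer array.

Per-enzyme occurrences:
  AzqIX GCGA/1: at [17, 25, 91, 96, 100, 116] ⇒ [18, 26, 92, 97, 101, 117]
  IvoIII CGTC/2: at [21, 36, 47, 58, 86, 106, 132, 136] ⇒ [23, 38, 49, 60, 88, 108, 134, 138]
  OquIV ACAAT/3: at [3, 65, 75, 111] ⇒ [6, 68, 78, 114]

All cut coordinates (distinct, sorted): [6, 18, 23, 26, 38, 49, 60, 68, 78, 88, 92, 97, 101, 108, 114, 117, 134, 138]

Fragments:
  [0,6): 6 bp
  [6,18): 12 bp
  [18,23): 5 bp
  [23,26): 3 bp
  [26,38): 12 bp
  [38,49): 11 bp
  [49,60): 11 bp
  [60,68): 8 bp
  [68,78): 10 bp
  [78,88): 10 bp
  [88,92): 4 bp
  [92,97): 5 bp
  [97,101): 4 bp
  [101,108): 7 bp
  [108,114): 6 bp
  [114,117): 3 bp
  [117,134): 17 bp
  [134,138): 4 bp
  [138,150): 12 bp

[3,3,4,4,4,5,5,6,6,7,8,10,10,11,11,12,12,12,17]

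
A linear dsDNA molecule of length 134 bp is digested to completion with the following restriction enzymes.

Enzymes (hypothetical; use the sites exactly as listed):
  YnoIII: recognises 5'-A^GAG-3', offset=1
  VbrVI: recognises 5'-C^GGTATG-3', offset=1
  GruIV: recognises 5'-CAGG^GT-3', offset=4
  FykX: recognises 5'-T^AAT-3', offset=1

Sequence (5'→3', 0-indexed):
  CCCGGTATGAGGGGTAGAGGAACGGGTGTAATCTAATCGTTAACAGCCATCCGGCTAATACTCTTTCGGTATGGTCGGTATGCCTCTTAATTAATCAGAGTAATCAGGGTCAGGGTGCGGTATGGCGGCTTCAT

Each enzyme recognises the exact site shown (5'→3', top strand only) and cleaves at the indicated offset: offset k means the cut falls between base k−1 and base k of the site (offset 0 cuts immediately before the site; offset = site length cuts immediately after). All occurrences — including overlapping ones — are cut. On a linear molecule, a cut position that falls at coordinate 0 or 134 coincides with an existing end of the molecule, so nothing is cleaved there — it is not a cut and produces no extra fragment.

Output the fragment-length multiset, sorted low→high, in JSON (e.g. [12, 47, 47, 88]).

[3,4,4,4,5,5,6,7,9,11,12,13,13,16,22]

Scan for sites:
  YnoIII (AGAG, off=1): starts [15, 96] → cuts [16, 97]
  VbrVI (CGGTATG, off=1): starts [2, 66, 75, 117] → cuts [3, 67, 76, 118]
  GruIV (CAGGGT, off=4): starts [104, 110] → cuts [108, 114]
  FykX (TAAT, off=1): starts [28, 33, 55, 87, 91, 100] → cuts [29, 34, 56, 88, 92, 101]

All cut coordinates (distinct, sorted): [3, 16, 29, 34, 56, 67, 76, 88, 92, 97, 101, 108, 114, 118]

Fragments:
  [0,3): 3 bp
  [3,16): 13 bp
  [16,29): 13 bp
  [29,34): 5 bp
  [34,56): 22 bp
  [56,67): 11 bp
  [67,76): 9 bp
  [76,88): 12 bp
  [88,92): 4 bp
  [92,97): 5 bp
  [97,101): 4 bp
  [101,108): 7 bp
  [108,114): 6 bp
  [114,118): 4 bp
  [118,134): 16 bp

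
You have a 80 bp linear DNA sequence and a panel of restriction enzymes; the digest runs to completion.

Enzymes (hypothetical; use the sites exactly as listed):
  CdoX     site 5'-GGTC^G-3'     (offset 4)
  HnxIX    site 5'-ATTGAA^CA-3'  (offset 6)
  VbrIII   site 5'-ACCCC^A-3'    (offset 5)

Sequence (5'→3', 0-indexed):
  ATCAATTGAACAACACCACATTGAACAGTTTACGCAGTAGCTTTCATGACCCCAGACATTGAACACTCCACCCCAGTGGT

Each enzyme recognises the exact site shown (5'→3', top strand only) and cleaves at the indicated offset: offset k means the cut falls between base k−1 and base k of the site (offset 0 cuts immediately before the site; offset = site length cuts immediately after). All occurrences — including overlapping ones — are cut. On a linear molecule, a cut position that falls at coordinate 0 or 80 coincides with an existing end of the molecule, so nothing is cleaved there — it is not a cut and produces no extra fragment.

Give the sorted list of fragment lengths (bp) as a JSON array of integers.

Per-enzyme occurrences:
  CdoX (GGTCG, off=4): no sites
  HnxIX (ATTGAACA, off=6): starts [4, 19, 57] → cuts [10, 25, 63]
  VbrIII (ACCCCA, off=5): starts [48, 69] → cuts [53, 74]

All cut coordinates (distinct, sorted): [10, 25, 53, 63, 74]

Fragments:
  [0,10): 10 bp
  [10,25): 15 bp
  [25,53): 28 bp
  [53,63): 10 bp
  [63,74): 11 bp
  [74,80): 6 bp

[6,10,10,11,15,28]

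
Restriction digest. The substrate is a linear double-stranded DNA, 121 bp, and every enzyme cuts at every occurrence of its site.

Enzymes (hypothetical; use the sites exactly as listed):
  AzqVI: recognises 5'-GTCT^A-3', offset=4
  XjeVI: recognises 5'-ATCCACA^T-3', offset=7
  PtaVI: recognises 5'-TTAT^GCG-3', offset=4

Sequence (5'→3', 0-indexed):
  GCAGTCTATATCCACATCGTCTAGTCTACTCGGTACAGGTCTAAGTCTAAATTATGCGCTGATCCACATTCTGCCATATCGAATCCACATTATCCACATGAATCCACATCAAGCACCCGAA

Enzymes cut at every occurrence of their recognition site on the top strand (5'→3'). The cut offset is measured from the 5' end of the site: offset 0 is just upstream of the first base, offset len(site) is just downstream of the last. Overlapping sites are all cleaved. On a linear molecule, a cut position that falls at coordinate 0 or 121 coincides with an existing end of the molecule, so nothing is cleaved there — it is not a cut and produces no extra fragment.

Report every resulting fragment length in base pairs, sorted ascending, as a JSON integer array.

[5,6,6,7,7,9,9,10,13,13,15,21]

Per-enzyme occurrences:
  AzqVI (GTCTA, off=4): starts [3, 18, 23, 38, 44] → cuts [7, 22, 27, 42, 48]
  XjeVI (ATCCACAT, off=7): starts [9, 61, 82, 91, 101] → cuts [16, 68, 89, 98, 108]
  PtaVI (TTATGCG, off=4): starts [51] → cuts [55]

Pooled cuts: [7, 16, 22, 27, 42, 48, 55, 68, 89, 98, 108]

Fragments:
  [0,7): 7 bp
  [7,16): 9 bp
  [16,22): 6 bp
  [22,27): 5 bp
  [27,42): 15 bp
  [42,48): 6 bp
  [48,55): 7 bp
  [55,68): 13 bp
  [68,89): 21 bp
  [89,98): 9 bp
  [98,108): 10 bp
  [108,121): 13 bp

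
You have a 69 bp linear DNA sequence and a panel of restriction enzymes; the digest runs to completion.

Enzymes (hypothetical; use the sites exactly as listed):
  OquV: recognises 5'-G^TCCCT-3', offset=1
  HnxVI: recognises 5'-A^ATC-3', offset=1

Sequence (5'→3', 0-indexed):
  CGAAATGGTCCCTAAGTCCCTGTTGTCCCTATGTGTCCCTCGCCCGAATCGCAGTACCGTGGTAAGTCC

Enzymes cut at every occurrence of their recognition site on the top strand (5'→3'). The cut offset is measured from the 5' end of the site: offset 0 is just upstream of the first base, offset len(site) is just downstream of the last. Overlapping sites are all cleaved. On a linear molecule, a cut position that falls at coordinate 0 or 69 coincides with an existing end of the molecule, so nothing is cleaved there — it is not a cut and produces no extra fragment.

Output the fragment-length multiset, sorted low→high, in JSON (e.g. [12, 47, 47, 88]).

Per-enzyme occurrences:
  OquV (GTCCCT, off=1): starts [7, 15, 24, 34] → cuts [8, 16, 25, 35]
  HnxVI (AATC, off=1): starts [46] → cuts [47]

Pooled cuts: [8, 16, 25, 35, 47]

Fragments:
  [0,8): 8 bp
  [8,16): 8 bp
  [16,25): 9 bp
  [25,35): 10 bp
  [35,47): 12 bp
  [47,69): 22 bp

[8,8,9,10,12,22]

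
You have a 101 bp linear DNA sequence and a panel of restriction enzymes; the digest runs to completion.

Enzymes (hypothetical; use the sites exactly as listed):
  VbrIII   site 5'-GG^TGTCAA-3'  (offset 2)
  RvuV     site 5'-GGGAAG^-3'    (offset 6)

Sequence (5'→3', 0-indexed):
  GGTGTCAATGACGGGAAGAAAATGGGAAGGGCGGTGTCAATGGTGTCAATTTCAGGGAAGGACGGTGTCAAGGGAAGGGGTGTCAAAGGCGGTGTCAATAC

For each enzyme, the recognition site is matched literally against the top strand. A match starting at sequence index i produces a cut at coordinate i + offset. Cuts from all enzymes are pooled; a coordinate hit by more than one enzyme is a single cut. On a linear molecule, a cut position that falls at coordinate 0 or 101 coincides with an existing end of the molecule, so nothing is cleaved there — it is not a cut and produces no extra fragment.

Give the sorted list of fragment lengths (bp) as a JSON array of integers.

Site scan:
  VbrIII GGTGTCAA/2: at [0, 32, 41, 63, 78, 90] ⇒ [2, 34, 43, 65, 80, 92]
  RvuV GGGAAG/6: at [12, 23, 54, 71] ⇒ [18, 29, 60, 77]

All cut coordinates (distinct, sorted): [2, 18, 29, 34, 43, 60, 65, 77, 80, 92]

Fragments:
  [0,2): 2 bp
  [2,18): 16 bp
  [18,29): 11 bp
  [29,34): 5 bp
  [34,43): 9 bp
  [43,60): 17 bp
  [60,65): 5 bp
  [65,77): 12 bp
  [77,80): 3 bp
  [80,92): 12 bp
  [92,101): 9 bp

[2,3,5,5,9,9,11,12,12,16,17]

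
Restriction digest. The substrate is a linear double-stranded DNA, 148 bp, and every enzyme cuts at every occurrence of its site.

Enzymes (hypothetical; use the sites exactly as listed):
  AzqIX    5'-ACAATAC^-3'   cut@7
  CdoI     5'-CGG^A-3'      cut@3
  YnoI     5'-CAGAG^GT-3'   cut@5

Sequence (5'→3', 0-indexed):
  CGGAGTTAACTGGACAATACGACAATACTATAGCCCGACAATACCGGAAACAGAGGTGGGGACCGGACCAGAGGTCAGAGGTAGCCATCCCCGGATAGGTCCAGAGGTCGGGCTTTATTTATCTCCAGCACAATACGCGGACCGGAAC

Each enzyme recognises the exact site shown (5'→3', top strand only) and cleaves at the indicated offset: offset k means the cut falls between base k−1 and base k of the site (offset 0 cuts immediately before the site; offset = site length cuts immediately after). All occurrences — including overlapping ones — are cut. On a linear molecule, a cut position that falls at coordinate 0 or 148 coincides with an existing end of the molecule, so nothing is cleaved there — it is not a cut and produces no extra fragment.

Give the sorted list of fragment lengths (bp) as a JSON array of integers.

Per-enzyme occurrences:
  AzqIX ACAATAC/7: at [13, 21, 37, 129] ⇒ [20, 28, 44, 136]
  CdoI CGGA/3: at [0, 44, 63, 91, 137, 142] ⇒ [3, 47, 66, 94, 140, 145]
  YnoI CAGAGGT/5: at [50, 68, 75, 101] ⇒ [55, 73, 80, 106]

All cut coordinates (distinct, sorted): [3, 20, 28, 44, 47, 55, 66, 73, 80, 94, 106, 136, 140, 145]

Fragments:
  [0,3): 3 bp
  [3,20): 17 bp
  [20,28): 8 bp
  [28,44): 16 bp
  [44,47): 3 bp
  [47,55): 8 bp
  [55,66): 11 bp
  [66,73): 7 bp
  [73,80): 7 bp
  [80,94): 14 bp
  [94,106): 12 bp
  [106,136): 30 bp
  [136,140): 4 bp
  [140,145): 5 bp
  [145,148): 3 bp

[3,3,3,4,5,7,7,8,8,11,12,14,16,17,30]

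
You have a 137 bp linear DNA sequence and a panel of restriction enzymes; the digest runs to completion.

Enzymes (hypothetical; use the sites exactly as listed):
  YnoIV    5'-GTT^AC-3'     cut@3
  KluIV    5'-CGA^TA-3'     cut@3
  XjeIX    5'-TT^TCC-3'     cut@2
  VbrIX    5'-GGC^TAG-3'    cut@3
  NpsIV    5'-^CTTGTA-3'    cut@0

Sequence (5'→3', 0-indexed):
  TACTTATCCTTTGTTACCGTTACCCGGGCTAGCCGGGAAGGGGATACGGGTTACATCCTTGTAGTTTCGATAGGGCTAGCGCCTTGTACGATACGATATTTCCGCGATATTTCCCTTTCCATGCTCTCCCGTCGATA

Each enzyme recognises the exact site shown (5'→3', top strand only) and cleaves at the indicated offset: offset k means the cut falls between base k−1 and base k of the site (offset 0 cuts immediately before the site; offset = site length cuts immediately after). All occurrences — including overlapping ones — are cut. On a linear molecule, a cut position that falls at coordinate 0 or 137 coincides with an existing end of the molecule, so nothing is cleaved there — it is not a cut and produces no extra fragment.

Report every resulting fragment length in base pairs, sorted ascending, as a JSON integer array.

[2,4,4,5,5,6,6,6,6,7,8,9,13,15,18,23]

Per-enzyme occurrences:
  YnoIV GTTAC/3: at [12, 18, 49] ⇒ [15, 21, 52]
  KluIV CGATA/3: at [67, 88, 93, 104, 132] ⇒ [70, 91, 96, 107, 135]
  XjeIX TTTCC/2: at [98, 109, 115] ⇒ [100, 111, 117]
  VbrIX GGCTAG/3: at [26, 73] ⇒ [29, 76]
  NpsIV CTTGTA/0: at [57, 82] ⇒ [57, 82]

Pooled cuts: [15, 21, 29, 52, 57, 70, 76, 82, 91, 96, 100, 107, 111, 117, 135]

Fragment lengths:
  [0,15): 15 bp
  [15,21): 6 bp
  [21,29): 8 bp
  [29,52): 23 bp
  [52,57): 5 bp
  [57,70): 13 bp
  [70,76): 6 bp
  [76,82): 6 bp
  [82,91): 9 bp
  [91,96): 5 bp
  [96,100): 4 bp
  [100,107): 7 bp
  [107,111): 4 bp
  [111,117): 6 bp
  [117,135): 18 bp
  [135,137): 2 bp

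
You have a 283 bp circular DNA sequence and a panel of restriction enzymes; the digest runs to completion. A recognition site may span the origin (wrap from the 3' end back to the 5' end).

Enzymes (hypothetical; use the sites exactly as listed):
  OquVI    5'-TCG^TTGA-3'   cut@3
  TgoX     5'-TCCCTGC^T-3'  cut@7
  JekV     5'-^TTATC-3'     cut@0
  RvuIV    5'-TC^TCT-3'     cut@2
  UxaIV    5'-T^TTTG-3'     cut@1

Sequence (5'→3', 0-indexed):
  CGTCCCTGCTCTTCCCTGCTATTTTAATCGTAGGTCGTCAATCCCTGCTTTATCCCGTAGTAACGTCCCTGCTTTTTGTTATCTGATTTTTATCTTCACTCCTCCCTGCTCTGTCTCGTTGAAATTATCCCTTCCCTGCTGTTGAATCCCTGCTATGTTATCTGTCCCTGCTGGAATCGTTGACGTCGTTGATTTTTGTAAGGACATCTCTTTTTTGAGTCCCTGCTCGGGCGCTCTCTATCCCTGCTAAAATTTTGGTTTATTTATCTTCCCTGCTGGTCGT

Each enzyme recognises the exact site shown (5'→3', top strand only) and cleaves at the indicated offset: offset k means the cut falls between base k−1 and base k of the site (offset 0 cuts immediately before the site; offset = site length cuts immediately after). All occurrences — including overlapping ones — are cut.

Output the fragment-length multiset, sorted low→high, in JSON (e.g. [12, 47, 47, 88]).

[1,2,4,4,5,6,6,6,8,9,9,10,10,10,11,11,13,13,14,14,14,15,16,20,23,29]

Per-enzyme occurrences:
  OquVI TCGTTGA/3: at [115, 176, 185] ⇒ [118, 179, 188]
  TgoX TCCCTGCT/7: at [2, 12, 41, 65, 102, 132, 146, 164, 219, 240, 269] ⇒ [9, 19, 48, 72, 109, 139, 153, 171, 226, 247, 276]
  JekV TTATC/0: at [49, 78, 89, 124, 157, 263] ⇒ [49, 78, 89, 124, 157, 263]
  RvuIV TCTCT/2: at [206, 234] ⇒ [208, 236]
  UxaIV TTTTG/1: at [73, 193, 212, 252] ⇒ [74, 194, 213, 253]

Pooled cuts: [9, 19, 48, 49, 72, 74, 78, 89, 109, 118, 124, 139, 153, 157, 171, 179, 188, 194, 208, 213, 226, 236, 247, 253, 263, 276]

Fragments:
  9→19: 10 bp
  19→48: 29 bp
  48→49: 1 bp
  49→72: 23 bp
  72→74: 2 bp
  74→78: 4 bp
  78→89: 11 bp
  89→109: 20 bp
  109→118: 9 bp
  118→124: 6 bp
  124→139: 15 bp
  139→153: 14 bp
  153→157: 4 bp
  157→171: 14 bp
  171→179: 8 bp
  179→188: 9 bp
  188→194: 6 bp
  194→208: 14 bp
  208→213: 5 bp
  213→226: 13 bp
  226→236: 10 bp
  236→247: 11 bp
  247→253: 6 bp
  253→263: 10 bp
  263→276: 13 bp
  276→9 (wrap): 283-276+9 = 16 bp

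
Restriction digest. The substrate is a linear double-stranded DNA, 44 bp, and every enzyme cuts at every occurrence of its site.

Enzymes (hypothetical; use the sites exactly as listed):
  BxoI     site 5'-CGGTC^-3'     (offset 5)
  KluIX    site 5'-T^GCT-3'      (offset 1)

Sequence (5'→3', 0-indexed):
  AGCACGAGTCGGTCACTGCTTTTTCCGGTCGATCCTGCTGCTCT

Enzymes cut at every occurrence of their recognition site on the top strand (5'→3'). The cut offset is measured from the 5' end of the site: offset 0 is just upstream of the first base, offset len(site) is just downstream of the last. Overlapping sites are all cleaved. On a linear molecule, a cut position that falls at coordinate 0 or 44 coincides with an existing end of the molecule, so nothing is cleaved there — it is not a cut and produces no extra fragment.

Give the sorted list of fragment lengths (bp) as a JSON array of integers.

Site scan:
  BxoI (CGGTC, off=5): starts [9, 25] → cuts [14, 30]
  KluIX (TGCT, off=1): starts [16, 35, 38] → cuts [17, 36, 39]

All cut coordinates (distinct, sorted): [14, 17, 30, 36, 39]

Fragments:
  [0,14): 14 bp
  [14,17): 3 bp
  [17,30): 13 bp
  [30,36): 6 bp
  [36,39): 3 bp
  [39,44): 5 bp

[3,3,5,6,13,14]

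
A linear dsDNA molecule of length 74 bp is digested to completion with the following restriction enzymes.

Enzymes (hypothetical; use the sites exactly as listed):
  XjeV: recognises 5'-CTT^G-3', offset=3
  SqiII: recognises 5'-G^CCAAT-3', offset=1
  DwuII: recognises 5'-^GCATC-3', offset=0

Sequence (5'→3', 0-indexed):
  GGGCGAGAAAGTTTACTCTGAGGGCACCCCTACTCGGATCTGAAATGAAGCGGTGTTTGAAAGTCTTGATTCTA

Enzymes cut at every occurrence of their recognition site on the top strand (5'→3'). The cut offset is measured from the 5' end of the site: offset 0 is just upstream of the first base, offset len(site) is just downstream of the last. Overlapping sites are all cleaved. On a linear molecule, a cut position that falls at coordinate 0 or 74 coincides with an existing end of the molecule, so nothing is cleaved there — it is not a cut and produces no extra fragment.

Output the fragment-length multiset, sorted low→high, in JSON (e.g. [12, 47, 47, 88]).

[7,67]

Scan for sites:
  XjeV CTTG/3: at [64] ⇒ [67]
  SqiII (GCCAAT, off=1): no sites
  DwuII (GCATC, off=0): no sites

Pooled cuts: [67]

Fragments:
  [0,67): 67 bp
  [67,74): 7 bp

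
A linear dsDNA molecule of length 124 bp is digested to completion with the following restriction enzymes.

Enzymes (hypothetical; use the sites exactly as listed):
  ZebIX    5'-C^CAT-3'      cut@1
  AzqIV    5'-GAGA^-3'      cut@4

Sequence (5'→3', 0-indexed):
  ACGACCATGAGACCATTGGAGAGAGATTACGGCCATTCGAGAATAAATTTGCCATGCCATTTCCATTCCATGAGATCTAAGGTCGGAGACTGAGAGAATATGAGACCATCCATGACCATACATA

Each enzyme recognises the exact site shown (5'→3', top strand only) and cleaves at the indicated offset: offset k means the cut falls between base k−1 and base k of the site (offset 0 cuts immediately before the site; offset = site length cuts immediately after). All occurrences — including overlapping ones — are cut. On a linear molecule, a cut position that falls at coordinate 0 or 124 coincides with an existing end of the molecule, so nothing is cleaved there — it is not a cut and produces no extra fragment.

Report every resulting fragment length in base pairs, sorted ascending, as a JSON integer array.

Scan for sites:
  ZebIX (CCAT, off=1): starts [4, 12, 32, 51, 56, 62, 67, 105, 109, 115] → cuts [5, 13, 33, 52, 57, 63, 68, 106, 110, 116]
  AzqIV (GAGA, off=4): starts [8, 18, 20, 22, 38, 71, 85, 91, 93, 101] → cuts [12, 22, 24, 26, 42, 75, 89, 95, 97, 105]

Pooled cuts: [5, 12, 13, 22, 24, 26, 33, 42, 52, 57, 63, 68, 75, 89, 95, 97, 105, 106, 110, 116]

Fragment lengths:
  [0,5): 5 bp
  [5,12): 7 bp
  [12,13): 1 bp
  [13,22): 9 bp
  [22,24): 2 bp
  [24,26): 2 bp
  [26,33): 7 bp
  [33,42): 9 bp
  [42,52): 10 bp
  [52,57): 5 bp
  [57,63): 6 bp
  [63,68): 5 bp
  [68,75): 7 bp
  [75,89): 14 bp
  [89,95): 6 bp
  [95,97): 2 bp
  [97,105): 8 bp
  [105,106): 1 bp
  [106,110): 4 bp
  [110,116): 6 bp
  [116,124): 8 bp

[1,1,2,2,2,4,5,5,5,6,6,6,7,7,7,8,8,9,9,10,14]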